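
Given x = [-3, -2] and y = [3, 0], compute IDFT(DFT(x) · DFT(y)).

(x ⊛ y)[n] = Σ(m=0 to 1) x[m] · y[(n-m) mod 2]

Computing each output sample:
(x ⊛ y)[0] = -9
(x ⊛ y)[1] = -6

x ⊛ y = [-9, -6]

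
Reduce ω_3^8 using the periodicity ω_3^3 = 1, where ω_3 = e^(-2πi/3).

Since ω_3^3 = 1, powers reduce modulo 3.
8 mod 3 = 2
So ω_3^8 = ω_3^2 = e^(-2πi·2/3)

ω_3^8 = ω_3^2 = -0.5000+0.8660i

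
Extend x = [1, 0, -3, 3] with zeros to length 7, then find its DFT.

Original 4-point DFT: [1, 4+3i, -5, 4-3i]
Zero-padded 7-point DFT provides frequency interpolation.

DFT_7([x, 0, ...]) = [1, -1.0353+1.6231i, 5.5734+1.0438i, -1.5380-5.2703i, -1.5380+5.2703i, 5.5734-1.0438i, -1.0353-1.6231i]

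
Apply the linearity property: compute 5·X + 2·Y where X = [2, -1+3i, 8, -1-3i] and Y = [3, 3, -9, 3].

By linearity: DFT(5x + 2y) = 5·DFT(x) + 2·DFT(y)
= 5·[2, -1+3i, 8, -1-3i] + 2·[3, 3, -9, 3]

Computing element-wise:
Z[0] = 5·(2) + 2·(3) = 16
Z[1] = 5·(-1+3i) + 2·(3) = 1+15i
Z[2] = 5·(8) + 2·(-9) = 22
Z[3] = 5·(-1-3i) + 2·(3) = 1-15i

DFT(5x + 2y) = 5·X + 2·Y = [16, 1+15i, 22, 1-15i]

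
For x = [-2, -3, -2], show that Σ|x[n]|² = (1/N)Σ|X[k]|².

Time domain:
Σ|x[n]|² = |-2|² + |-3|² + |-2|² = 17.0000

Frequency domain:
(1/3)Σ|X[k]|² = (1/3)(|-7|² + |0.5000+0.8660i|² + |0.5000-0.8660i|²) = (1/3)·51.0000 = 17.0000

Both sides agree, confirming Parseval's theorem.

Σ|x[n]|² = (1/N)Σ|X[k]|² = 17.0000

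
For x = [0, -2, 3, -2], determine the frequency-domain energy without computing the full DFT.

Parseval: Σ|x[n]|² = (1/N)Σ|X[k]|², so Σ|X[k]|² = N·Σ|x[n]|² = 4·17.0000

Σ|X[k]|² = N·Σ|x[n]|² = 4·17.0000 = 68.0000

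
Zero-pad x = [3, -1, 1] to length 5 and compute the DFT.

Original 3-point DFT: [3, 3.0000+1.7321i, 3.0000-1.7321i]
Zero-padded 5-point DFT provides frequency interpolation.

DFT_5([x, 0, ...]) = [3, 1.8820+0.3633i, 4.1180+1.5388i, 4.1180-1.5388i, 1.8820-0.3633i]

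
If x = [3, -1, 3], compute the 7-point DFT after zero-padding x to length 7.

Original 3-point DFT: [5, 2.0000+3.4641i, 2.0000-3.4641i]
Zero-padded 7-point DFT provides frequency interpolation.

DFT_7([x, 0, ...]) = [5, 1.7089-2.1430i, 0.5196+2.2766i, 5.7714+2.7794i, 5.7714-2.7794i, 0.5196-2.2766i, 1.7089+2.1430i]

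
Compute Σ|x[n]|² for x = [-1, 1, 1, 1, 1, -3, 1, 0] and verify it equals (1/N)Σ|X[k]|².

Time domain:
Σ|x[n]|² = |-1|² + |1|² + |1|² + |1|² + |1|² + |-3|² + |1|² + |0|² = 15.0000

Frequency domain:
(1/8)Σ|X[k]|² = (1/8)(|1|² + |0.1213-3.5355i|² + |-2+3i|² + |-4.1213-3.5355i|² + |3|² + |-4.1213+3.5355i|² + |-2-3i|² + |0.1213+3.5355i|²) = (1/8)·120.0000 = 15.0000

Both sides agree, confirming Parseval's theorem.

Σ|x[n]|² = (1/N)Σ|X[k]|² = 15.0000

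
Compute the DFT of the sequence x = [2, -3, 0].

X[k] = Σ(n=0 to 2) x[n] · ω_3^(nk)
where ω_3 = e^(-2πi/3)

Computing each X[k]:
X[0] = -1
X[1] = 3.5000+2.5981i
X[2] = 3.5000-2.5981i

X = [-1, 3.5000+2.5981i, 3.5000-2.5981i]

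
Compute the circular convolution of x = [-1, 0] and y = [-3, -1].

(x ⊛ y)[n] = Σ(m=0 to 1) x[m] · y[(n-m) mod 2]

Computing each output sample:
(x ⊛ y)[0] = 3
(x ⊛ y)[1] = 1

x ⊛ y = [3, 1]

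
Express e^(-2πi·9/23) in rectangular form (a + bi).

ω_23^9 = e^(-2πi·9/23)
= cos(-2π·9/23) + i·sin(-2π·9/23)
= cos(-18π/23) + i·sin(-18π/23)

ω_23^9 = cos(-18π/23) + i·sin(-18π/23) = -0.7757-0.6311i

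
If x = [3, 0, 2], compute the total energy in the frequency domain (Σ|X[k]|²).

Parseval: Σ|x[n]|² = (1/N)Σ|X[k]|², so Σ|X[k]|² = N·Σ|x[n]|² = 3·13.0000

Σ|X[k]|² = N·Σ|x[n]|² = 3·13.0000 = 39.0000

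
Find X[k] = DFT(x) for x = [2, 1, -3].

X[k] = Σ(n=0 to 2) x[n] · ω_3^(nk)
where ω_3 = e^(-2πi/3)

Computing each X[k]:
X[0] = 0
X[1] = 3.0000-3.4641i
X[2] = 3.0000+3.4641i

X = [0, 3.0000-3.4641i, 3.0000+3.4641i]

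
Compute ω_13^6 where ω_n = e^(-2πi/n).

ω_13^6 = e^(-2πi·6/13)
= cos(-2π·6/13) + i·sin(-2π·6/13)
= cos(-12π/13) + i·sin(-12π/13)

ω_13^6 = cos(-12π/13) + i·sin(-12π/13) = -0.9709-0.2393i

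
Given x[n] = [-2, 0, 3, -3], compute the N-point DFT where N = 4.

X[k] = Σ(n=0 to 3) x[n] · ω_4^(nk)
where ω_4 = e^(-2πi/4)

Computing each X[k]:
X[0] = -2
X[1] = -5-3i
X[2] = 4
X[3] = -5+3i

X = [-2, -5-3i, 4, -5+3i]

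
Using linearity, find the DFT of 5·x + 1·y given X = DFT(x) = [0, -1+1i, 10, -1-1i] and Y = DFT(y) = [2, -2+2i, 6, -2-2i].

By linearity: DFT(5x + 1y) = 5·DFT(x) + 1·DFT(y)
= 5·[0, -1+1i, 10, -1-1i] + 1·[2, -2+2i, 6, -2-2i]

Computing element-wise:
Z[0] = 5·(0) + 1·(2) = 2
Z[1] = 5·(-1+1i) + 1·(-2+2i) = -7+7i
Z[2] = 5·(10) + 1·(6) = 56
Z[3] = 5·(-1-1i) + 1·(-2-2i) = -7-7i

DFT(5x + 1y) = 5·X + 1·Y = [2, -7+7i, 56, -7-7i]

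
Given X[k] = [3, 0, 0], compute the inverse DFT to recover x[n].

x[n] = (1/3) Σ(k=0 to 2) X[k] · e^(2πikn/3)

Computing each x[n]:
x[0] = 1
x[1] = 1
x[2] = 1

x = [1, 1, 1]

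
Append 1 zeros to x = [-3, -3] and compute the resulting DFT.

Original 2-point DFT: [-6, 0]
Zero-padded 3-point DFT provides frequency interpolation.

DFT_3([x, 0, ...]) = [-6, -1.5000+2.5981i, -1.5000-2.5981i]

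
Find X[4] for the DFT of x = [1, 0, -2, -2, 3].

X[4] = Σ(n=0 to 4) x[n] · ω_5^(4n) where ω_5 = e^(-2πi/5)
= (1)·ω_5^0 + (0)·ω_5^4 + (-2)·ω_5^8 + (-2)·ω_5^12 + (3)·ω_5^16

X[4] = 5.1631-2.8532i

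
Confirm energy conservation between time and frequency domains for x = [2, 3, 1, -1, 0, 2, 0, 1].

Time domain:
Σ|x[n]|² = |2|² + |3|² + |1|² + |-1|² + |0|² + |2|² + |0|² + |1|² = 20.0000

Frequency domain:
(1/8)Σ|X[k]|² = (1/8)(|8|² + |4.1213-0.2929i|² + |1-5i|² + |-0.1213+1.7071i|² + |-2|² + |-0.1213-1.7071i|² + |1+5i|² + |4.1213+0.2929i|²) = (1/8)·160.0000 = 20.0000

Both sides agree, confirming Parseval's theorem.

Σ|x[n]|² = (1/N)Σ|X[k]|² = 20.0000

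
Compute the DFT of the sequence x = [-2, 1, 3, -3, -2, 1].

X[k] = Σ(n=0 to 5) x[n] · ω_6^(nk)
where ω_6 = e^(-2πi/6)

Computing each X[k]:
X[0] = -2
X[1] = 1.5000-4.3301i
X[2] = -6.5000+4.3301i
X[3] = 0
X[4] = -6.5000-4.3301i
X[5] = 1.5000+4.3301i

X = [-2, 1.5000-4.3301i, -6.5000+4.3301i, 0, -6.5000-4.3301i, 1.5000+4.3301i]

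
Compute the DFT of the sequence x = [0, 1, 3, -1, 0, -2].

X[k] = Σ(n=0 to 5) x[n] · ω_6^(nk)
where ω_6 = e^(-2πi/6)

Computing each X[k]:
X[0] = 1
X[1] = -1.0000-5.1962i
X[2] = -2
X[3] = 5
X[4] = -2
X[5] = -1.0000+5.1962i

X = [1, -1.0000-5.1962i, -2, 5, -2, -1.0000+5.1962i]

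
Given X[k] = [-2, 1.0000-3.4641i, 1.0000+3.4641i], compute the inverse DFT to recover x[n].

x[n] = (1/3) Σ(k=0 to 2) X[k] · e^(2πikn/3)

Computing each x[n]:
x[0] = 0
x[1] = 1
x[2] = -3

x = [0, 1, -3]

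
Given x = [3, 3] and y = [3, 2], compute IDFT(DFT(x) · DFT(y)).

(x ⊛ y)[n] = Σ(m=0 to 1) x[m] · y[(n-m) mod 2]

Computing each output sample:
(x ⊛ y)[0] = 15
(x ⊛ y)[1] = 15

x ⊛ y = [15, 15]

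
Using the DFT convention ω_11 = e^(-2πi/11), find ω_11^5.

ω_11^5 = e^(-2πi·5/11)
= cos(-2π·5/11) + i·sin(-2π·5/11)
= cos(-10π/11) + i·sin(-10π/11)

ω_11^5 = cos(-10π/11) + i·sin(-10π/11) = -0.9595-0.2817i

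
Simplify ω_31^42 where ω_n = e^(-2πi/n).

Since ω_31^31 = 1, powers reduce modulo 31.
42 mod 31 = 11
So ω_31^42 = ω_31^11 = e^(-2πi·11/31)

ω_31^42 = ω_31^11 = -0.6121-0.7908i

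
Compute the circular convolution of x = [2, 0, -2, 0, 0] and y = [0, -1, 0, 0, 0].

(x ⊛ y)[n] = Σ(m=0 to 4) x[m] · y[(n-m) mod 5]

Computing each output sample:
(x ⊛ y)[0] = 0
(x ⊛ y)[1] = -2
(x ⊛ y)[2] = 0
(x ⊛ y)[3] = 2
(x ⊛ y)[4] = 0

x ⊛ y = [0, -2, 0, 2, 0]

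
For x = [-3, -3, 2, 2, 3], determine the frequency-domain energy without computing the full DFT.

Parseval: Σ|x[n]|² = (1/N)Σ|X[k]|², so Σ|X[k]|² = N·Σ|x[n]|² = 5·35.0000

Σ|X[k]|² = N·Σ|x[n]|² = 5·35.0000 = 175.0000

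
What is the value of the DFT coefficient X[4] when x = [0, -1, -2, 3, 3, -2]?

X[4] = Σ(n=0 to 5) x[n] · ω_6^(4n) where ω_6 = e^(-2πi/6)
= (0)·ω_6^0 + (-1)·ω_6^4 + (-2)·ω_6^8 + (3)·ω_6^12 + (3)·ω_6^16 + (-2)·ω_6^20

X[4] = 4.0000+5.1962i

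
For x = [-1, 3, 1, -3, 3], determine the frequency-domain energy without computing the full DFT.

Parseval: Σ|x[n]|² = (1/N)Σ|X[k]|², so Σ|X[k]|² = N·Σ|x[n]|² = 5·29.0000

Σ|X[k]|² = N·Σ|x[n]|² = 5·29.0000 = 145.0000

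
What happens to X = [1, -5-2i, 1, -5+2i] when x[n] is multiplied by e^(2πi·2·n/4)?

Modulation property: DFT(ω_4^(-2n)·x[n]) = X[(k-2) mod 4], so circularly shift X by 2 positions.

X[k-2] = [1, -5+2i, 1, -5-2i]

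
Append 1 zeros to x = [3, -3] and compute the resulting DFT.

Original 2-point DFT: [0, 6]
Zero-padded 3-point DFT provides frequency interpolation.

DFT_3([x, 0, ...]) = [0, 4.5000+2.5981i, 4.5000-2.5981i]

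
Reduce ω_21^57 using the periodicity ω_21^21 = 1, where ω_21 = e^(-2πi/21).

Since ω_21^21 = 1, powers reduce modulo 21.
57 mod 21 = 15
So ω_21^57 = ω_21^15 = e^(-2πi·15/21)

ω_21^57 = ω_21^15 = -0.2225+0.9749i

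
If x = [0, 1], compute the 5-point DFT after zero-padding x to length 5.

Original 2-point DFT: [1, -1]
Zero-padded 5-point DFT provides frequency interpolation.

DFT_5([x, 0, ...]) = [1, 0.3090-0.9511i, -0.8090-0.5878i, -0.8090+0.5878i, 0.3090+0.9511i]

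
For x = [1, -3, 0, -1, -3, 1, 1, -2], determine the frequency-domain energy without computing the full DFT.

Parseval: Σ|x[n]|² = (1/N)Σ|X[k]|², so Σ|X[k]|² = N·Σ|x[n]|² = 8·26.0000

Σ|X[k]|² = N·Σ|x[n]|² = 8·26.0000 = 208.0000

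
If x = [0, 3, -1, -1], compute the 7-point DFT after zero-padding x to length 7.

Original 4-point DFT: [1, 1-4i, -3, 1+4i]
Zero-padded 7-point DFT provides frequency interpolation.

DFT_7([x, 0, ...]) = [1, 2.9940-0.9367i, -0.3901-4.1405i, -3.1039-1.1086i, -3.1039+1.1086i, -0.3901+4.1405i, 2.9940+0.9367i]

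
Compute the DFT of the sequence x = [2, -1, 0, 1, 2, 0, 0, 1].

X[k] = Σ(n=0 to 7) x[n] · ω_8^(nk)
where ω_8 = e^(-2πi/8)

Computing each X[k]:
X[0] = 5
X[1] = -0.7071+0.7071i
X[2] = 4+3i
X[3] = 0.7071+0.7071i
X[4] = 3
X[5] = 0.7071-0.7071i
X[6] = 4-3i
X[7] = -0.7071-0.7071i

X = [5, -0.7071+0.7071i, 4+3i, 0.7071+0.7071i, 3, 0.7071-0.7071i, 4-3i, -0.7071-0.7071i]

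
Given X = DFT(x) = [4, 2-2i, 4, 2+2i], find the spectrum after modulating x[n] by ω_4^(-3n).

Modulation property: DFT(ω_4^(-3n)·x[n]) = X[(k-3) mod 4], so circularly shift X by 3 positions.

X[k-3] = [2-2i, 4, 2+2i, 4]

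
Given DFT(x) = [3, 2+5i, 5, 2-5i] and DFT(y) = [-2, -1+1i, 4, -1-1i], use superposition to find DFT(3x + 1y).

By linearity: DFT(3x + 1y) = 3·DFT(x) + 1·DFT(y)
= 3·[3, 2+5i, 5, 2-5i] + 1·[-2, -1+1i, 4, -1-1i]

Computing element-wise:
Z[0] = 3·(3) + 1·(-2) = 7
Z[1] = 3·(2+5i) + 1·(-1+1i) = 5+16i
Z[2] = 3·(5) + 1·(4) = 19
Z[3] = 3·(2-5i) + 1·(-1-1i) = 5-16i

DFT(3x + 1y) = 3·X + 1·Y = [7, 5+16i, 19, 5-16i]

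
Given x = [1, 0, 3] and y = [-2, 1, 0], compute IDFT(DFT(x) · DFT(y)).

(x ⊛ y)[n] = Σ(m=0 to 2) x[m] · y[(n-m) mod 3]

Computing each output sample:
(x ⊛ y)[0] = 1
(x ⊛ y)[1] = 1
(x ⊛ y)[2] = -6

x ⊛ y = [1, 1, -6]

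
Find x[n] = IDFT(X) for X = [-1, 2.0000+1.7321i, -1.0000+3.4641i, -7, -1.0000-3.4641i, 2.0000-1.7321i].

x[n] = (1/6) Σ(k=0 to 5) X[k] · e^(2πikn/6)

Computing each x[n]:
x[0] = -1
x[1] = 0
x[2] = -1
x[3] = 0
x[4] = -2
x[5] = 3

x = [-1, 0, -1, 0, -2, 3]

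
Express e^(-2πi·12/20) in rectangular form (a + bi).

ω_20^12 = e^(-2πi·12/20)
= cos(-2π·12/20) + i·sin(-2π·12/20)
= cos(-24π/20) + i·sin(-24π/20)

ω_20^12 = cos(-24π/20) + i·sin(-24π/20) = -0.8090+0.5878i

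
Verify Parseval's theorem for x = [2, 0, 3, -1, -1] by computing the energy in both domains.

Time domain:
Σ|x[n]|² = |2|² + |0|² + |3|² + |-1|² + |-1|² = 15.0000

Frequency domain:
(1/5)Σ|X[k]|² = (1/5)(|3|² + |0.0729-3.3022i|² + |3.4271+3.2164i|² + |3.4271-3.2164i|² + |0.0729+3.3022i|²) = (1/5)·75.0000 = 15.0000

Both sides agree, confirming Parseval's theorem.

Σ|x[n]|² = (1/N)Σ|X[k]|² = 15.0000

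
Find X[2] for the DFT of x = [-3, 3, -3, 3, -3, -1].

X[2] = Σ(n=0 to 5) x[n] · ω_6^(2n) where ω_6 = e^(-2πi/6)
= (-3)·ω_6^0 + (3)·ω_6^2 + (-3)·ω_6^4 + (3)·ω_6^6 + (-3)·ω_6^8 + (-1)·ω_6^10

X[2] = 2.0000-3.4641i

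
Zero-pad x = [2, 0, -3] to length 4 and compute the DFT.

Original 3-point DFT: [-1, 3.5000-2.5981i, 3.5000+2.5981i]
Zero-padded 4-point DFT provides frequency interpolation.

DFT_4([x, 0, ...]) = [-1, 5, -1, 5]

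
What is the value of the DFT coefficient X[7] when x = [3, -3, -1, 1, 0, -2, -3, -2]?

X[7] = Σ(n=0 to 7) x[n] · ω_8^(7n) where ω_8 = e^(-2πi/8)
= (3)·ω_8^0 + (-3)·ω_8^7 + (-1)·ω_8^14 + (1)·ω_8^21 + (0)·ω_8^28 + (-2)·ω_8^35 + (-3)·ω_8^42 + (-2)·ω_8^49

X[7] = 0.1716+3.4142i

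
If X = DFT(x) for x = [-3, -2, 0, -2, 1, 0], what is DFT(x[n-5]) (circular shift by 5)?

Time shift by 5: X_shifted[k] = ω_6^(5k) · X[k]
Shifted x = [-2, 0, -2, 1, 0, -3]

DFT(x[n-5]) = [-6, -3.5000-0.8660i, 1.5000-4.3301i, -2, 1.5000+4.3301i, -3.5000+0.8660i]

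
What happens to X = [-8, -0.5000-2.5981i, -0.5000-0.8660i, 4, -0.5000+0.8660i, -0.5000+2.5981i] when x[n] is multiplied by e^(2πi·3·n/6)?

Modulation property: DFT(ω_6^(-3n)·x[n]) = X[(k-3) mod 6], so circularly shift X by 3 positions.

X[k-3] = [4, -0.5000+0.8660i, -0.5000+2.5981i, -8, -0.5000-2.5981i, -0.5000-0.8660i]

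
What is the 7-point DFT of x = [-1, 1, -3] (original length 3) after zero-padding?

Original 3-point DFT: [-3, -3.4641i, 3.4641i]
Zero-padded 7-point DFT provides frequency interpolation.

DFT_7([x, 0, ...]) = [-3, 0.2911+2.1430i, 1.4804-2.2766i, -3.7714-2.7794i, -3.7714+2.7794i, 1.4804+2.2766i, 0.2911-2.1430i]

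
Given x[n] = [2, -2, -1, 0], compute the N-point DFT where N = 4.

X[k] = Σ(n=0 to 3) x[n] · ω_4^(nk)
where ω_4 = e^(-2πi/4)

Computing each X[k]:
X[0] = -1
X[1] = 3+2i
X[2] = 3
X[3] = 3-2i

X = [-1, 3+2i, 3, 3-2i]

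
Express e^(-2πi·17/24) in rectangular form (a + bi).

ω_24^17 = e^(-2πi·17/24)
= cos(-2π·17/24) + i·sin(-2π·17/24)
= cos(-34π/24) + i·sin(-34π/24)

ω_24^17 = cos(-34π/24) + i·sin(-34π/24) = -0.2588+0.9659i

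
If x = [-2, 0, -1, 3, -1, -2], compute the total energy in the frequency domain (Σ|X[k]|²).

Parseval: Σ|x[n]|² = (1/N)Σ|X[k]|², so Σ|X[k]|² = N·Σ|x[n]|² = 6·19.0000

Σ|X[k]|² = N·Σ|x[n]|² = 6·19.0000 = 114.0000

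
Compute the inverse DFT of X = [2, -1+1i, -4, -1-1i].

x[n] = (1/4) Σ(k=0 to 3) X[k] · e^(2πikn/4)

Computing each x[n]:
x[0] = -1
x[1] = 1
x[2] = 0
x[3] = 2

x = [-1, 1, 0, 2]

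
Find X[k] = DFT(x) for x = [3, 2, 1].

X[k] = Σ(n=0 to 2) x[n] · ω_3^(nk)
where ω_3 = e^(-2πi/3)

Computing each X[k]:
X[0] = 6
X[1] = 1.5000-0.8660i
X[2] = 1.5000+0.8660i

X = [6, 1.5000-0.8660i, 1.5000+0.8660i]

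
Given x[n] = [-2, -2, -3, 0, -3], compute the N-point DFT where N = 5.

X[k] = Σ(n=0 to 4) x[n] · ω_5^(nk)
where ω_5 = e^(-2πi/5)

Computing each X[k]:
X[0] = -10
X[1] = -1.1180+0.8123i
X[2] = 1.1180-3.4410i
X[3] = 1.1180+3.4410i
X[4] = -1.1180-0.8123i

X = [-10, -1.1180+0.8123i, 1.1180-3.4410i, 1.1180+3.4410i, -1.1180-0.8123i]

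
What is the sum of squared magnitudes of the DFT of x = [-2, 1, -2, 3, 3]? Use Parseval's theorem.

Parseval: Σ|x[n]|² = (1/N)Σ|X[k]|², so Σ|X[k]|² = N·Σ|x[n]|² = 5·27.0000

Σ|X[k]|² = N·Σ|x[n]|² = 5·27.0000 = 135.0000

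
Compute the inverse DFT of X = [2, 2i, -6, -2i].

x[n] = (1/4) Σ(k=0 to 3) X[k] · e^(2πikn/4)

Computing each x[n]:
x[0] = -1
x[1] = 1
x[2] = -1
x[3] = 3

x = [-1, 1, -1, 3]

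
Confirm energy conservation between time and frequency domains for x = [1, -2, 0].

Time domain:
Σ|x[n]|² = |1|² + |-2|² + |0|² = 5.0000

Frequency domain:
(1/3)Σ|X[k]|² = (1/3)(|-1|² + |2.0000+1.7321i|² + |2.0000-1.7321i|²) = (1/3)·15.0000 = 5.0000

Both sides agree, confirming Parseval's theorem.

Σ|x[n]|² = (1/N)Σ|X[k]|² = 5.0000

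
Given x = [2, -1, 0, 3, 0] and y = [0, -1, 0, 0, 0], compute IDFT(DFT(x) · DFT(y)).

(x ⊛ y)[n] = Σ(m=0 to 4) x[m] · y[(n-m) mod 5]

Computing each output sample:
(x ⊛ y)[0] = 0
(x ⊛ y)[1] = -2
(x ⊛ y)[2] = 1
(x ⊛ y)[3] = 0
(x ⊛ y)[4] = -3

x ⊛ y = [0, -2, 1, 0, -3]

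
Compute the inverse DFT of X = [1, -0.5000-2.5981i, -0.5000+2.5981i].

x[n] = (1/3) Σ(k=0 to 2) X[k] · e^(2πikn/3)

Computing each x[n]:
x[0] = 0
x[1] = 2
x[2] = -1

x = [0, 2, -1]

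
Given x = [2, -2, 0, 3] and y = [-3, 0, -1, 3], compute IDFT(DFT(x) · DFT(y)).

(x ⊛ y)[n] = Σ(m=0 to 3) x[m] · y[(n-m) mod 4]

Computing each output sample:
(x ⊛ y)[0] = -12
(x ⊛ y)[1] = 3
(x ⊛ y)[2] = 7
(x ⊛ y)[3] = -1

x ⊛ y = [-12, 3, 7, -1]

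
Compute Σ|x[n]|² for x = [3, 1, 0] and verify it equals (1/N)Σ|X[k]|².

Time domain:
Σ|x[n]|² = |3|² + |1|² + |0|² = 10.0000

Frequency domain:
(1/3)Σ|X[k]|² = (1/3)(|4|² + |2.5000-0.8660i|² + |2.5000+0.8660i|²) = (1/3)·30.0000 = 10.0000

Both sides agree, confirming Parseval's theorem.

Σ|x[n]|² = (1/N)Σ|X[k]|² = 10.0000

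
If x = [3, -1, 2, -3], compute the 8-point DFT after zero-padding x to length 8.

Original 4-point DFT: [1, 1-2i, 9, 1+2i]
Zero-padded 8-point DFT provides frequency interpolation.

DFT_8([x, 0, ...]) = [1, 4.4142+0.8284i, 1-2i, 1.5858+4.8284i, 9, 1.5858-4.8284i, 1+2i, 4.4142-0.8284i]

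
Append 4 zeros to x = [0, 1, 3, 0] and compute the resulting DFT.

Original 4-point DFT: [4, -3-1i, 2, -3+1i]
Zero-padded 8-point DFT provides frequency interpolation.

DFT_8([x, 0, ...]) = [4, 0.7071-3.7071i, -3-1i, -0.7071+2.2929i, 2, -0.7071-2.2929i, -3+1i, 0.7071+3.7071i]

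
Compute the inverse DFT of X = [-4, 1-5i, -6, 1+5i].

x[n] = (1/4) Σ(k=0 to 3) X[k] · e^(2πikn/4)

Computing each x[n]:
x[0] = -2
x[1] = 3
x[2] = -3
x[3] = -2

x = [-2, 3, -3, -2]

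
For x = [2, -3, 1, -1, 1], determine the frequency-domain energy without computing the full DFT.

Parseval: Σ|x[n]|² = (1/N)Σ|X[k]|², so Σ|X[k]|² = N·Σ|x[n]|² = 5·16.0000

Σ|X[k]|² = N·Σ|x[n]|² = 5·16.0000 = 80.0000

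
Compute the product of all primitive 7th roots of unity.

The primitive 7th roots of unity are ω_7^k for k coprime to 7: k ∈ {1, 2, 3, 4, 5, 6}
Their product equals the constant term of the cyclotomic polynomial Φ_7(x) up to sign.
For n ≥ 3, the product of all primitive nth roots of unity is 1. (For n=1 it is 1; for n=2 it is -1.)

1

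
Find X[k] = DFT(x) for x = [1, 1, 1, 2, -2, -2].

X[k] = Σ(n=0 to 5) x[n] · ω_6^(nk)
where ω_6 = e^(-2πi/6)

Computing each X[k]:
X[0] = 1
X[1] = -1.0000-5.1962i
X[2] = 4
X[3] = -1
X[4] = 4
X[5] = -1.0000+5.1962i

X = [1, -1.0000-5.1962i, 4, -1, 4, -1.0000+5.1962i]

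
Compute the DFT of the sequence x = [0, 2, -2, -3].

X[k] = Σ(n=0 to 3) x[n] · ω_4^(nk)
where ω_4 = e^(-2πi/4)

Computing each X[k]:
X[0] = -3
X[1] = 2-5i
X[2] = -1
X[3] = 2+5i

X = [-3, 2-5i, -1, 2+5i]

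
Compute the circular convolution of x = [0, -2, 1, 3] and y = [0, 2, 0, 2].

(x ⊛ y)[n] = Σ(m=0 to 3) x[m] · y[(n-m) mod 4]

Computing each output sample:
(x ⊛ y)[0] = 2
(x ⊛ y)[1] = 2
(x ⊛ y)[2] = 2
(x ⊛ y)[3] = 2

x ⊛ y = [2, 2, 2, 2]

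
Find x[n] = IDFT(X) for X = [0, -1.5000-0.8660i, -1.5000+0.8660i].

x[n] = (1/3) Σ(k=0 to 2) X[k] · e^(2πikn/3)

Computing each x[n]:
x[0] = -1
x[1] = 1
x[2] = 0

x = [-1, 1, 0]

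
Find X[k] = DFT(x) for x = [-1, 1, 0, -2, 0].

X[k] = Σ(n=0 to 4) x[n] · ω_5^(nk)
where ω_5 = e^(-2πi/5)

Computing each X[k]:
X[0] = -2
X[1] = 0.9271-2.1266i
X[2] = -2.4271+1.3143i
X[3] = -2.4271-1.3143i
X[4] = 0.9271+2.1266i

X = [-2, 0.9271-2.1266i, -2.4271+1.3143i, -2.4271-1.3143i, 0.9271+2.1266i]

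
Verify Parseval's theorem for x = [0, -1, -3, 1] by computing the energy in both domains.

Time domain:
Σ|x[n]|² = |0|² + |-1|² + |-3|² + |1|² = 11.0000

Frequency domain:
(1/4)Σ|X[k]|² = (1/4)(|-3|² + |3+2i|² + |-3|² + |3-2i|²) = (1/4)·44.0000 = 11.0000

Both sides agree, confirming Parseval's theorem.

Σ|x[n]|² = (1/N)Σ|X[k]|² = 11.0000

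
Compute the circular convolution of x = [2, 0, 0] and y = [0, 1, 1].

(x ⊛ y)[n] = Σ(m=0 to 2) x[m] · y[(n-m) mod 3]

Computing each output sample:
(x ⊛ y)[0] = 0
(x ⊛ y)[1] = 2
(x ⊛ y)[2] = 2

x ⊛ y = [0, 2, 2]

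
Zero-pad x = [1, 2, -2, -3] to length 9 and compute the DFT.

Original 4-point DFT: [-2, 3-5i, 0, 3+5i]
Zero-padded 9-point DFT provides frequency interpolation.

DFT_9([x, 0, ...]) = [-2, 3.6848+3.2821i, 4.7267-3.8837i, -2.0000-3.4641i, -0.9115+0.6285i, -0.9115-0.6285i, -2.0000+3.4641i, 4.7267+3.8837i, 3.6848-3.2821i]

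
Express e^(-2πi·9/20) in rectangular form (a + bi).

ω_20^9 = e^(-2πi·9/20)
= cos(-2π·9/20) + i·sin(-2π·9/20)
= cos(-18π/20) + i·sin(-18π/20)

ω_20^9 = cos(-18π/20) + i·sin(-18π/20) = -0.9511-0.3090i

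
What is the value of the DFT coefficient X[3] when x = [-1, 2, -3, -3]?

X[3] = Σ(n=0 to 3) x[n] · ω_4^(3n) where ω_4 = e^(-2πi/4)
= (-1)·ω_4^0 + (2)·ω_4^3 + (-3)·ω_4^6 + (-3)·ω_4^9

X[3] = 2+5i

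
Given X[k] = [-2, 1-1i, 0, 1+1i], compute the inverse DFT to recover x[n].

x[n] = (1/4) Σ(k=0 to 3) X[k] · e^(2πikn/4)

Computing each x[n]:
x[0] = 0
x[1] = 0
x[2] = -1
x[3] = -1

x = [0, 0, -1, -1]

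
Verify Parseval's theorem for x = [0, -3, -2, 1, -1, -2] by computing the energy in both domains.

Time domain:
Σ|x[n]|² = |0|² + |-3|² + |-2|² + |1|² + |-1|² + |-2|² = 19.0000

Frequency domain:
(1/6)Σ|X[k]|² = (1/6)(|-7|² + |-2.0000+1.7321i|² + |5|² + |1|² + |5|² + |-2.0000-1.7321i|²) = (1/6)·114.0000 = 19.0000

Both sides agree, confirming Parseval's theorem.

Σ|x[n]|² = (1/N)Σ|X[k]|² = 19.0000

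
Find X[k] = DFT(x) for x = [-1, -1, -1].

X[k] = Σ(n=0 to 2) x[n] · ω_3^(nk)
where ω_3 = e^(-2πi/3)

Computing each X[k]:
X[0] = -3
X[1] = 0
X[2] = 0

X = [-3, 0, 0]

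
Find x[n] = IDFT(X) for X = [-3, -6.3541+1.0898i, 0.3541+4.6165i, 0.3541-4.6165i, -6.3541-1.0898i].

x[n] = (1/5) Σ(k=0 to 4) X[k] · e^(2πikn/5)

Computing each x[n]:
x[0] = -3
x[1] = -3
x[2] = 3
x[3] = 0
x[4] = 0

x = [-3, -3, 3, 0, 0]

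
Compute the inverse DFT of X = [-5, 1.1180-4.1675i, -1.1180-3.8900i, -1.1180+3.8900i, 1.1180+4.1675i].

x[n] = (1/5) Σ(k=0 to 4) X[k] · e^(2πikn/5)

Computing each x[n]:
x[0] = -1
x[1] = 2
x[2] = -2
x[3] = -1
x[4] = -3

x = [-1, 2, -2, -1, -3]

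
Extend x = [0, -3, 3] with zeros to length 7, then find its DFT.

Original 3-point DFT: [0, 5.1962i, -5.1962i]
Zero-padded 7-point DFT provides frequency interpolation.

DFT_7([x, 0, ...]) = [0, -2.5380-0.5793i, -2.0353+4.2264i, 4.5734+3.6471i, 4.5734-3.6471i, -2.0353-4.2264i, -2.5380+0.5793i]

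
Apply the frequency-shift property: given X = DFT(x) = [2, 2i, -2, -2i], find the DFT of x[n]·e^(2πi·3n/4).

Modulation property: DFT(ω_4^(-3n)·x[n]) = X[(k-3) mod 4], so circularly shift X by 3 positions.

X[k-3] = [2i, -2, -2i, 2]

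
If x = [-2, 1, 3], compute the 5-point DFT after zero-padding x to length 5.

Original 3-point DFT: [2, -4.0000+1.7321i, -4.0000-1.7321i]
Zero-padded 5-point DFT provides frequency interpolation.

DFT_5([x, 0, ...]) = [2, -4.1180-2.7144i, -1.8820+2.2654i, -1.8820-2.2654i, -4.1180+2.7144i]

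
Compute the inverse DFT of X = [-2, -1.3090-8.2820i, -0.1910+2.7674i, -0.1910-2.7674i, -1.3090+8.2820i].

x[n] = (1/5) Σ(k=0 to 4) X[k] · e^(2πikn/5)

Computing each x[n]:
x[0] = -1
x[1] = 2
x[2] = 3
x[3] = -3
x[4] = -3

x = [-1, 2, 3, -3, -3]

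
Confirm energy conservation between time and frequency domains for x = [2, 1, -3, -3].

Time domain:
Σ|x[n]|² = |2|² + |1|² + |-3|² + |-3|² = 23.0000

Frequency domain:
(1/4)Σ|X[k]|² = (1/4)(|-3|² + |5-4i|² + |1|² + |5+4i|²) = (1/4)·92.0000 = 23.0000

Both sides agree, confirming Parseval's theorem.

Σ|x[n]|² = (1/N)Σ|X[k]|² = 23.0000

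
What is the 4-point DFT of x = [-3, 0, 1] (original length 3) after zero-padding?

Original 3-point DFT: [-2, -3.5000+0.8660i, -3.5000-0.8660i]
Zero-padded 4-point DFT provides frequency interpolation.

DFT_4([x, 0, ...]) = [-2, -4, -2, -4]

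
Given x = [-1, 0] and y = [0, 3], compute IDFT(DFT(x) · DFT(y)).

(x ⊛ y)[n] = Σ(m=0 to 1) x[m] · y[(n-m) mod 2]

Computing each output sample:
(x ⊛ y)[0] = 0
(x ⊛ y)[1] = -3

x ⊛ y = [0, -3]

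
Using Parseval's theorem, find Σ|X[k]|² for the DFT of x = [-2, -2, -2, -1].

Parseval: Σ|x[n]|² = (1/N)Σ|X[k]|², so Σ|X[k]|² = N·Σ|x[n]|² = 4·13.0000

Σ|X[k]|² = N·Σ|x[n]|² = 4·13.0000 = 52.0000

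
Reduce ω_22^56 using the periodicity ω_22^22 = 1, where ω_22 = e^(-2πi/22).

Since ω_22^22 = 1, powers reduce modulo 22.
56 mod 22 = 12
So ω_22^56 = ω_22^12 = e^(-2πi·12/22)

ω_22^56 = ω_22^12 = -0.9595+0.2817i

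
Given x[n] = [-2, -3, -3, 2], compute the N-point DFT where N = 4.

X[k] = Σ(n=0 to 3) x[n] · ω_4^(nk)
where ω_4 = e^(-2πi/4)

Computing each X[k]:
X[0] = -6
X[1] = 1+5i
X[2] = -4
X[3] = 1-5i

X = [-6, 1+5i, -4, 1-5i]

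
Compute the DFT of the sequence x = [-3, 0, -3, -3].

X[k] = Σ(n=0 to 3) x[n] · ω_4^(nk)
where ω_4 = e^(-2πi/4)

Computing each X[k]:
X[0] = -9
X[1] = -3i
X[2] = -3
X[3] = 3i

X = [-9, -3i, -3, 3i]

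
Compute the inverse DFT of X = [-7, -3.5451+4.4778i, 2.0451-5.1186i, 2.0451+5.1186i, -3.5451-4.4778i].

x[n] = (1/5) Σ(k=0 to 4) X[k] · e^(2πikn/5)

Computing each x[n]:
x[0] = -2
x[1] = -3
x[2] = -3
x[3] = 3
x[4] = -2

x = [-2, -3, -3, 3, -2]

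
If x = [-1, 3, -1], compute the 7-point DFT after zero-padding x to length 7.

Original 3-point DFT: [1, -2.0000-3.4641i, -2.0000+3.4641i]
Zero-padded 7-point DFT provides frequency interpolation.

DFT_7([x, 0, ...]) = [1, 1.0930-1.3706i, -0.7666-3.3587i, -4.3264-2.0835i, -4.3264+2.0835i, -0.7666+3.3587i, 1.0930+1.3706i]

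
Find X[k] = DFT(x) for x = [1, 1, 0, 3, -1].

X[k] = Σ(n=0 to 4) x[n] · ω_5^(nk)
where ω_5 = e^(-2πi/5)

Computing each X[k]:
X[0] = 4
X[1] = -1.4271-0.1388i
X[2] = 1.9271-4.0287i
X[3] = 1.9271+4.0287i
X[4] = -1.4271+0.1388i

X = [4, -1.4271-0.1388i, 1.9271-4.0287i, 1.9271+4.0287i, -1.4271+0.1388i]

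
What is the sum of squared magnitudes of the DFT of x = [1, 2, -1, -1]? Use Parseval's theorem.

Parseval: Σ|x[n]|² = (1/N)Σ|X[k]|², so Σ|X[k]|² = N·Σ|x[n]|² = 4·7.0000

Σ|X[k]|² = N·Σ|x[n]|² = 4·7.0000 = 28.0000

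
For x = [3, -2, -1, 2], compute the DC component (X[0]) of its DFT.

X[0] = Σ(n=0 to 3) x[n] · ω_4^0 = Σ x[n]
= (3) + (-2) + (-1) + (2)

X[0] = 2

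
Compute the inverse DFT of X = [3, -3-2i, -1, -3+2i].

x[n] = (1/4) Σ(k=0 to 3) X[k] · e^(2πikn/4)

Computing each x[n]:
x[0] = -1
x[1] = 2
x[2] = 2
x[3] = 0

x = [-1, 2, 2, 0]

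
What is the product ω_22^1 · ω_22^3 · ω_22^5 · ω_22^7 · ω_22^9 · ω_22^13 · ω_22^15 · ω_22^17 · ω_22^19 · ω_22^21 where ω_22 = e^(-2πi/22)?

The primitive 22nd roots of unity are ω_22^k for k coprime to 22: k ∈ {1, 3, 5, 7, 9, 13, 15, 17, 19, 21}
Their product equals the constant term of the cyclotomic polynomial Φ_22(x) up to sign.
For n ≥ 3, the product of all primitive nth roots of unity is 1. (For n=1 it is 1; for n=2 it is -1.)

1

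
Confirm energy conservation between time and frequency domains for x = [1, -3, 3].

Time domain:
Σ|x[n]|² = |1|² + |-3|² + |3|² = 19.0000

Frequency domain:
(1/3)Σ|X[k]|² = (1/3)(|1|² + |1.0000+5.1962i|² + |1.0000-5.1962i|²) = (1/3)·57.0000 = 19.0000

Both sides agree, confirming Parseval's theorem.

Σ|x[n]|² = (1/N)Σ|X[k]|² = 19.0000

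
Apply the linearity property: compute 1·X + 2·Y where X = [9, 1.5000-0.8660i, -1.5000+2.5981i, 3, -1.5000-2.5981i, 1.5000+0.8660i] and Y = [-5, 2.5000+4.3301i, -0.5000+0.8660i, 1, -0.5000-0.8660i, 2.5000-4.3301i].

By linearity: DFT(1x + 2y) = 1·DFT(x) + 2·DFT(y)
= 1·[9, 1.5000-0.8660i, -1.5000+2.5981i, 3, -1.5000-2.5981i, 1.5000+0.8660i] + 2·[-5, 2.5000+4.3301i, -0.5000+0.8660i, 1, -0.5000-0.8660i, 2.5000-4.3301i]

Computing element-wise:
Z[0] = 1·(9) + 2·(-5) = -1
Z[1] = 1·(1.5000-0.8660i) + 2·(2.5000+4.3301i) = 6.5000+7.7942i
Z[2] = 1·(-1.5000+2.5981i) + 2·(-0.5000+0.8660i) = -2.5000+4.3301i
Z[3] = 1·(3) + 2·(1) = 5
Z[4] = 1·(-1.5000-2.5981i) + 2·(-0.5000-0.8660i) = -2.5000-4.3301i
Z[5] = 1·(1.5000+0.8660i) + 2·(2.5000-4.3301i) = 6.5000-7.7942i

DFT(1x + 2y) = 1·X + 2·Y = [-1, 6.5000+7.7942i, -2.5000+4.3301i, 5, -2.5000-4.3301i, 6.5000-7.7942i]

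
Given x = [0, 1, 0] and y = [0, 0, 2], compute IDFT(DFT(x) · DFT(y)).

(x ⊛ y)[n] = Σ(m=0 to 2) x[m] · y[(n-m) mod 3]

Computing each output sample:
(x ⊛ y)[0] = 2
(x ⊛ y)[1] = 0
(x ⊛ y)[2] = 0

x ⊛ y = [2, 0, 0]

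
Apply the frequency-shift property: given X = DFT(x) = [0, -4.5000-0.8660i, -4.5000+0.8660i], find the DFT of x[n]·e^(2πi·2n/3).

Modulation property: DFT(ω_3^(-2n)·x[n]) = X[(k-2) mod 3], so circularly shift X by 2 positions.

X[k-2] = [-4.5000-0.8660i, -4.5000+0.8660i, 0]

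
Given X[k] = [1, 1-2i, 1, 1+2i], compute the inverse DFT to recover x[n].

x[n] = (1/4) Σ(k=0 to 3) X[k] · e^(2πikn/4)

Computing each x[n]:
x[0] = 1
x[1] = 1
x[2] = 0
x[3] = -1

x = [1, 1, 0, -1]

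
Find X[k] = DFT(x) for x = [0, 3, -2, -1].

X[k] = Σ(n=0 to 3) x[n] · ω_4^(nk)
where ω_4 = e^(-2πi/4)

Computing each X[k]:
X[0] = 0
X[1] = 2-4i
X[2] = -4
X[3] = 2+4i

X = [0, 2-4i, -4, 2+4i]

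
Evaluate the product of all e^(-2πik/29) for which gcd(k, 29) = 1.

The primitive 29th roots of unity are ω_29^k for k coprime to 29: k ∈ {1, 2, 3, 4, 5, 6, 7, 8, 9, 10, 11, 12, 13, 14, 15, 16, 17, 18, 19, 20, 21, 22, 23, 24, 25, 26, 27, 28}
Their product equals the constant term of the cyclotomic polynomial Φ_29(x) up to sign.
For n ≥ 3, the product of all primitive nth roots of unity is 1. (For n=1 it is 1; for n=2 it is -1.)

1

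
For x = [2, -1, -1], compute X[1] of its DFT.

X[1] = Σ(n=0 to 2) x[n] · ω_3^(1n) where ω_3 = e^(-2πi/3)
= (2)·ω_3^0 + (-1)·ω_3^1 + (-1)·ω_3^2

X[1] = 3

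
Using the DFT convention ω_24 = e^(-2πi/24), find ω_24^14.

ω_24^14 = e^(-2πi·14/24)
= cos(-2π·14/24) + i·sin(-2π·14/24)
= cos(-28π/24) + i·sin(-28π/24)

ω_24^14 = cos(-28π/24) + i·sin(-28π/24) = -0.8660+0.5000i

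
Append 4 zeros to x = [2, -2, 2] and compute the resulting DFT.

Original 3-point DFT: [2, 2.0000+3.4641i, 2.0000-3.4641i]
Zero-padded 7-point DFT provides frequency interpolation.

DFT_7([x, 0, ...]) = [2, 0.3080-0.3862i, 0.6431+2.8176i, 5.0489+2.4314i, 5.0489-2.4314i, 0.6431-2.8176i, 0.3080+0.3862i]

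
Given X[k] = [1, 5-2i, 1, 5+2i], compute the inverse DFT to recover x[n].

x[n] = (1/4) Σ(k=0 to 3) X[k] · e^(2πikn/4)

Computing each x[n]:
x[0] = 3
x[1] = 1
x[2] = -2
x[3] = -1

x = [3, 1, -2, -1]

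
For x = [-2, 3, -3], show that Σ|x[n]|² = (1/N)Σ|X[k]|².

Time domain:
Σ|x[n]|² = |-2|² + |3|² + |-3|² = 22.0000

Frequency domain:
(1/3)Σ|X[k]|² = (1/3)(|-2|² + |-2.0000-5.1962i|² + |-2.0000+5.1962i|²) = (1/3)·66.0000 = 22.0000

Both sides agree, confirming Parseval's theorem.

Σ|x[n]|² = (1/N)Σ|X[k]|² = 22.0000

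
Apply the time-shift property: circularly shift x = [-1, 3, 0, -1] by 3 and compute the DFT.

Time shift by 3: X_shifted[k] = ω_4^(3k) · X[k]
Shifted x = [3, 0, -1, -1]

DFT(x[n-3]) = [1, 4-1i, 3, 4+1i]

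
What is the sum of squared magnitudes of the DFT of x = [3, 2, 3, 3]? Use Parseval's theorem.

Parseval: Σ|x[n]|² = (1/N)Σ|X[k]|², so Σ|X[k]|² = N·Σ|x[n]|² = 4·31.0000

Σ|X[k]|² = N·Σ|x[n]|² = 4·31.0000 = 124.0000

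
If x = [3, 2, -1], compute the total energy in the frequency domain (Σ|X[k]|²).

Parseval: Σ|x[n]|² = (1/N)Σ|X[k]|², so Σ|X[k]|² = N·Σ|x[n]|² = 3·14.0000

Σ|X[k]|² = N·Σ|x[n]|² = 3·14.0000 = 42.0000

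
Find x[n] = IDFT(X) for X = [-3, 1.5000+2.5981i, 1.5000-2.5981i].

x[n] = (1/3) Σ(k=0 to 2) X[k] · e^(2πikn/3)

Computing each x[n]:
x[0] = 0
x[1] = -3
x[2] = 0

x = [0, -3, 0]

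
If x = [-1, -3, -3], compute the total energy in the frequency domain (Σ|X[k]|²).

Parseval: Σ|x[n]|² = (1/N)Σ|X[k]|², so Σ|X[k]|² = N·Σ|x[n]|² = 3·19.0000

Σ|X[k]|² = N·Σ|x[n]|² = 3·19.0000 = 57.0000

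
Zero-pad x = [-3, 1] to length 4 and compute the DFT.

Original 2-point DFT: [-2, -4]
Zero-padded 4-point DFT provides frequency interpolation.

DFT_4([x, 0, ...]) = [-2, -3-1i, -4, -3+1i]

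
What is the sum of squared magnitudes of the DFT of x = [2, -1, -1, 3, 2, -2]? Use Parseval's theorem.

Parseval: Σ|x[n]|² = (1/N)Σ|X[k]|², so Σ|X[k]|² = N·Σ|x[n]|² = 6·23.0000

Σ|X[k]|² = N·Σ|x[n]|² = 6·23.0000 = 138.0000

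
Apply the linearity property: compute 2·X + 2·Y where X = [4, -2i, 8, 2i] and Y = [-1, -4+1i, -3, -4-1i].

By linearity: DFT(2x + 2y) = 2·DFT(x) + 2·DFT(y)
= 2·[4, -2i, 8, 2i] + 2·[-1, -4+1i, -3, -4-1i]

Computing element-wise:
Z[0] = 2·(4) + 2·(-1) = 6
Z[1] = 2·(-2i) + 2·(-4+1i) = -8-2i
Z[2] = 2·(8) + 2·(-3) = 10
Z[3] = 2·(2i) + 2·(-4-1i) = -8+2i

DFT(2x + 2y) = 2·X + 2·Y = [6, -8-2i, 10, -8+2i]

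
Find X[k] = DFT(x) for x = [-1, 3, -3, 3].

X[k] = Σ(n=0 to 3) x[n] · ω_4^(nk)
where ω_4 = e^(-2πi/4)

Computing each X[k]:
X[0] = 2
X[1] = 2
X[2] = -10
X[3] = 2

X = [2, 2, -10, 2]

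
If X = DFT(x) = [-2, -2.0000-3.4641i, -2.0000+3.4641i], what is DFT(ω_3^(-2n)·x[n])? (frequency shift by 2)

Modulation property: DFT(ω_3^(-2n)·x[n]) = X[(k-2) mod 3], so circularly shift X by 2 positions.

X[k-2] = [-2.0000-3.4641i, -2.0000+3.4641i, -2]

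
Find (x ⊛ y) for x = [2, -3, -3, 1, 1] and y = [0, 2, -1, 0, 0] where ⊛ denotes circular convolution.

(x ⊛ y)[n] = Σ(m=0 to 4) x[m] · y[(n-m) mod 5]

Computing each output sample:
(x ⊛ y)[0] = 1
(x ⊛ y)[1] = 3
(x ⊛ y)[2] = -8
(x ⊛ y)[3] = -3
(x ⊛ y)[4] = 5

x ⊛ y = [1, 3, -8, -3, 5]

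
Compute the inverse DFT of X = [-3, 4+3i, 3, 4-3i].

x[n] = (1/4) Σ(k=0 to 3) X[k] · e^(2πikn/4)

Computing each x[n]:
x[0] = 2
x[1] = -3
x[2] = -2
x[3] = 0

x = [2, -3, -2, 0]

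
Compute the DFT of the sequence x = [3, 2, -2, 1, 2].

X[k] = Σ(n=0 to 4) x[n] · ω_5^(nk)
where ω_5 = e^(-2πi/5)

Computing each X[k]:
X[0] = 6
X[1] = 5.0451+1.7634i
X[2] = -0.5451-2.8532i
X[3] = -0.5451+2.8532i
X[4] = 5.0451-1.7634i

X = [6, 5.0451+1.7634i, -0.5451-2.8532i, -0.5451+2.8532i, 5.0451-1.7634i]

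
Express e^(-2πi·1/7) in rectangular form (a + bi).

ω_7^1 = e^(-2πi·1/7)
= cos(-2π·1/7) + i·sin(-2π·1/7)
= cos(-2π/7) + i·sin(-2π/7)

ω_7^1 = cos(-2π/7) + i·sin(-2π/7) = 0.6235-0.7818i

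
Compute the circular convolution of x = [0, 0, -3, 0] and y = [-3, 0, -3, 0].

(x ⊛ y)[n] = Σ(m=0 to 3) x[m] · y[(n-m) mod 4]

Computing each output sample:
(x ⊛ y)[0] = 9
(x ⊛ y)[1] = 0
(x ⊛ y)[2] = 9
(x ⊛ y)[3] = 0

x ⊛ y = [9, 0, 9, 0]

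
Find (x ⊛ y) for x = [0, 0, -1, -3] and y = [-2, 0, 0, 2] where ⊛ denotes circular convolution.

(x ⊛ y)[n] = Σ(m=0 to 3) x[m] · y[(n-m) mod 4]

Computing each output sample:
(x ⊛ y)[0] = 0
(x ⊛ y)[1] = -2
(x ⊛ y)[2] = -4
(x ⊛ y)[3] = 6

x ⊛ y = [0, -2, -4, 6]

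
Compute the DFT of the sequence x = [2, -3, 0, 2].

X[k] = Σ(n=0 to 3) x[n] · ω_4^(nk)
where ω_4 = e^(-2πi/4)

Computing each X[k]:
X[0] = 1
X[1] = 2+5i
X[2] = 3
X[3] = 2-5i

X = [1, 2+5i, 3, 2-5i]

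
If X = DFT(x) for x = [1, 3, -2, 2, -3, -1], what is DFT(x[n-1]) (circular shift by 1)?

Time shift by 1: X_shifted[k] = ω_6^(1k) · X[k]
Shifted x = [-1, 1, 3, -2, 2, -3]

DFT(x[n-1]) = [0, -2.5000-4.3301i, -4.5000-2.5981i, 8, -4.5000+2.5981i, -2.5000+4.3301i]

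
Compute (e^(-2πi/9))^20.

Since ω_9^9 = 1, powers reduce modulo 9.
20 mod 9 = 2
So ω_9^20 = ω_9^2 = e^(-2πi·2/9)

ω_9^20 = ω_9^2 = 0.1736-0.9848i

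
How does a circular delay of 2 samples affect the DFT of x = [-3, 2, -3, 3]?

Time shift by 2: X_shifted[k] = ω_4^(2k) · X[k]
Shifted x = [-3, 3, -3, 2]

DFT(x[n-2]) = [-1, -1i, -11, 1i]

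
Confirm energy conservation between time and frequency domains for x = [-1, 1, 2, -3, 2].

Time domain:
Σ|x[n]|² = |-1|² + |1|² + |2|² + |-3|² + |2|² = 19.0000

Frequency domain:
(1/5)Σ|X[k]|² = (1/5)(|1|² + |0.7361-1.9879i|² + |-3.7361+5.3431i|² + |-3.7361-5.3431i|² + |0.7361+1.9879i|²) = (1/5)·95.0000 = 19.0000

Both sides agree, confirming Parseval's theorem.

Σ|x[n]|² = (1/N)Σ|X[k]|² = 19.0000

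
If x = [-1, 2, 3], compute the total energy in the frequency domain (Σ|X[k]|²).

Parseval: Σ|x[n]|² = (1/N)Σ|X[k]|², so Σ|X[k]|² = N·Σ|x[n]|² = 3·14.0000

Σ|X[k]|² = N·Σ|x[n]|² = 3·14.0000 = 42.0000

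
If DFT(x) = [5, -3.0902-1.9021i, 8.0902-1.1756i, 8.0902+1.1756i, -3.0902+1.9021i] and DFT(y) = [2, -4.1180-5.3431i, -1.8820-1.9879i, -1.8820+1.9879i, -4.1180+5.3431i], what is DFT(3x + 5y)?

By linearity: DFT(3x + 5y) = 3·DFT(x) + 5·DFT(y)
= 3·[5, -3.0902-1.9021i, 8.0902-1.1756i, 8.0902+1.1756i, -3.0902+1.9021i] + 5·[2, -4.1180-5.3431i, -1.8820-1.9879i, -1.8820+1.9879i, -4.1180+5.3431i]

Computing element-wise:
Z[0] = 3·(5) + 5·(2) = 25
Z[1] = 3·(-3.0902-1.9021i) + 5·(-4.1180-5.3431i) = -29.8606-32.4218i
Z[2] = 3·(8.0902-1.1756i) + 5·(-1.8820-1.9879i) = 14.8606-13.4663i
Z[3] = 3·(8.0902+1.1756i) + 5·(-1.8820+1.9879i) = 14.8606+13.4663i
Z[4] = 3·(-3.0902+1.9021i) + 5·(-4.1180+5.3431i) = -29.8606+32.4218i

DFT(3x + 5y) = 3·X + 5·Y = [25, -29.8606-32.4218i, 14.8606-13.4663i, 14.8606+13.4663i, -29.8606+32.4218i]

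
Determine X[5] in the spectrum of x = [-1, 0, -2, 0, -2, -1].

X[5] = Σ(n=0 to 5) x[n] · ω_6^(5n) where ω_6 = e^(-2πi/6)
= (-1)·ω_6^0 + (0)·ω_6^5 + (-2)·ω_6^10 + (0)·ω_6^15 + (-2)·ω_6^20 + (-1)·ω_6^25

X[5] = 0.5000+0.8660i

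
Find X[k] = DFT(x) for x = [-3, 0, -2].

X[k] = Σ(n=0 to 2) x[n] · ω_3^(nk)
where ω_3 = e^(-2πi/3)

Computing each X[k]:
X[0] = -5
X[1] = -2.0000-1.7321i
X[2] = -2.0000+1.7321i

X = [-5, -2.0000-1.7321i, -2.0000+1.7321i]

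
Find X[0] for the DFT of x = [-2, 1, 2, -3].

X[0] = Σ(n=0 to 3) x[n] · ω_4^0 = Σ x[n]
= (-2) + (1) + (2) + (-3)

X[0] = -2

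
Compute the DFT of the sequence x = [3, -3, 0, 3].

X[k] = Σ(n=0 to 3) x[n] · ω_4^(nk)
where ω_4 = e^(-2πi/4)

Computing each X[k]:
X[0] = 3
X[1] = 3+6i
X[2] = 3
X[3] = 3-6i

X = [3, 3+6i, 3, 3-6i]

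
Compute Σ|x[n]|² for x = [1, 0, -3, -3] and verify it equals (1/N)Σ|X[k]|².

Time domain:
Σ|x[n]|² = |1|² + |0|² + |-3|² + |-3|² = 19.0000

Frequency domain:
(1/4)Σ|X[k]|² = (1/4)(|-5|² + |4-3i|² + |1|² + |4+3i|²) = (1/4)·76.0000 = 19.0000

Both sides agree, confirming Parseval's theorem.

Σ|x[n]|² = (1/N)Σ|X[k]|² = 19.0000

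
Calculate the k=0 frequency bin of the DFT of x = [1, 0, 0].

X[0] = Σ(n=0 to 2) x[n] · ω_3^0 = Σ x[n]
= (1) + (0) + (0)

X[0] = 1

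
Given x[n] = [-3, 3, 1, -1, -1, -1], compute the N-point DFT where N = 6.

X[k] = Σ(n=0 to 5) x[n] · ω_6^(nk)
where ω_6 = e^(-2πi/6)

Computing each X[k]:
X[0] = -2
X[1] = -1.0000-5.1962i
X[2] = -5.0000-1.7321i
X[3] = -4
X[4] = -5.0000+1.7321i
X[5] = -1.0000+5.1962i

X = [-2, -1.0000-5.1962i, -5.0000-1.7321i, -4, -5.0000+1.7321i, -1.0000+5.1962i]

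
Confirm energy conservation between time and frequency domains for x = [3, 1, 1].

Time domain:
Σ|x[n]|² = |3|² + |1|² + |1|² = 11.0000

Frequency domain:
(1/3)Σ|X[k]|² = (1/3)(|5|² + |2|² + |2|²) = (1/3)·33.0000 = 11.0000

Both sides agree, confirming Parseval's theorem.

Σ|x[n]|² = (1/N)Σ|X[k]|² = 11.0000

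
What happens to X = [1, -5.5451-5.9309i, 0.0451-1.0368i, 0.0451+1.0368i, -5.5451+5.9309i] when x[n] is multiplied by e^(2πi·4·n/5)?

Modulation property: DFT(ω_5^(-4n)·x[n]) = X[(k-4) mod 5], so circularly shift X by 4 positions.

X[k-4] = [-5.5451-5.9309i, 0.0451-1.0368i, 0.0451+1.0368i, -5.5451+5.9309i, 1]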